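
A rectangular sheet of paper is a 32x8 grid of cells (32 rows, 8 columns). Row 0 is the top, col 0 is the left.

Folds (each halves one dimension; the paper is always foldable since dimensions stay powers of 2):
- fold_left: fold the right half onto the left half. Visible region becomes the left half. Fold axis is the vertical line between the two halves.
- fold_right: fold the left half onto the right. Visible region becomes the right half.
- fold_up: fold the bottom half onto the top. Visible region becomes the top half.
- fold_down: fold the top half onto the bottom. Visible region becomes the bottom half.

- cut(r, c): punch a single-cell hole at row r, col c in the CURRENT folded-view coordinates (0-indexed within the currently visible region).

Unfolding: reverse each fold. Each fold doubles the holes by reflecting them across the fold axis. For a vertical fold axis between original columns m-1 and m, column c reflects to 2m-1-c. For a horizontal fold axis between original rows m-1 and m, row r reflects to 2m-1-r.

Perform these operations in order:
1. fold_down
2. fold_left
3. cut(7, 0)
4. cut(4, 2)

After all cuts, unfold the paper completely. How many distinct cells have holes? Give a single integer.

Answer: 8

Derivation:
Op 1 fold_down: fold axis h@16; visible region now rows[16,32) x cols[0,8) = 16x8
Op 2 fold_left: fold axis v@4; visible region now rows[16,32) x cols[0,4) = 16x4
Op 3 cut(7, 0): punch at orig (23,0); cuts so far [(23, 0)]; region rows[16,32) x cols[0,4) = 16x4
Op 4 cut(4, 2): punch at orig (20,2); cuts so far [(20, 2), (23, 0)]; region rows[16,32) x cols[0,4) = 16x4
Unfold 1 (reflect across v@4): 4 holes -> [(20, 2), (20, 5), (23, 0), (23, 7)]
Unfold 2 (reflect across h@16): 8 holes -> [(8, 0), (8, 7), (11, 2), (11, 5), (20, 2), (20, 5), (23, 0), (23, 7)]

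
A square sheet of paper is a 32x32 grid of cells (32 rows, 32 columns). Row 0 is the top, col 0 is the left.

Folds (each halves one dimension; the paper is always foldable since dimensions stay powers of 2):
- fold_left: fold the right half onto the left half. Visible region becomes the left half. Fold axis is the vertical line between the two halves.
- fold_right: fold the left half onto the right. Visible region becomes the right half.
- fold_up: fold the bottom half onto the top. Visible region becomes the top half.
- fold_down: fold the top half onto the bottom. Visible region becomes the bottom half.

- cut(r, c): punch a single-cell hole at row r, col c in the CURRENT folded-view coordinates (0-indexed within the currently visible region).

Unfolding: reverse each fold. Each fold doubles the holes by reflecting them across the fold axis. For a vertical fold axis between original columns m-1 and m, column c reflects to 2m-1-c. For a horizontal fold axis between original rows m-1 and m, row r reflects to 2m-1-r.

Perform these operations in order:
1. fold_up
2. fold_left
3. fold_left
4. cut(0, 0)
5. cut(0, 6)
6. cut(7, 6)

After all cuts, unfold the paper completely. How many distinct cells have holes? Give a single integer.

Op 1 fold_up: fold axis h@16; visible region now rows[0,16) x cols[0,32) = 16x32
Op 2 fold_left: fold axis v@16; visible region now rows[0,16) x cols[0,16) = 16x16
Op 3 fold_left: fold axis v@8; visible region now rows[0,16) x cols[0,8) = 16x8
Op 4 cut(0, 0): punch at orig (0,0); cuts so far [(0, 0)]; region rows[0,16) x cols[0,8) = 16x8
Op 5 cut(0, 6): punch at orig (0,6); cuts so far [(0, 0), (0, 6)]; region rows[0,16) x cols[0,8) = 16x8
Op 6 cut(7, 6): punch at orig (7,6); cuts so far [(0, 0), (0, 6), (7, 6)]; region rows[0,16) x cols[0,8) = 16x8
Unfold 1 (reflect across v@8): 6 holes -> [(0, 0), (0, 6), (0, 9), (0, 15), (7, 6), (7, 9)]
Unfold 2 (reflect across v@16): 12 holes -> [(0, 0), (0, 6), (0, 9), (0, 15), (0, 16), (0, 22), (0, 25), (0, 31), (7, 6), (7, 9), (7, 22), (7, 25)]
Unfold 3 (reflect across h@16): 24 holes -> [(0, 0), (0, 6), (0, 9), (0, 15), (0, 16), (0, 22), (0, 25), (0, 31), (7, 6), (7, 9), (7, 22), (7, 25), (24, 6), (24, 9), (24, 22), (24, 25), (31, 0), (31, 6), (31, 9), (31, 15), (31, 16), (31, 22), (31, 25), (31, 31)]

Answer: 24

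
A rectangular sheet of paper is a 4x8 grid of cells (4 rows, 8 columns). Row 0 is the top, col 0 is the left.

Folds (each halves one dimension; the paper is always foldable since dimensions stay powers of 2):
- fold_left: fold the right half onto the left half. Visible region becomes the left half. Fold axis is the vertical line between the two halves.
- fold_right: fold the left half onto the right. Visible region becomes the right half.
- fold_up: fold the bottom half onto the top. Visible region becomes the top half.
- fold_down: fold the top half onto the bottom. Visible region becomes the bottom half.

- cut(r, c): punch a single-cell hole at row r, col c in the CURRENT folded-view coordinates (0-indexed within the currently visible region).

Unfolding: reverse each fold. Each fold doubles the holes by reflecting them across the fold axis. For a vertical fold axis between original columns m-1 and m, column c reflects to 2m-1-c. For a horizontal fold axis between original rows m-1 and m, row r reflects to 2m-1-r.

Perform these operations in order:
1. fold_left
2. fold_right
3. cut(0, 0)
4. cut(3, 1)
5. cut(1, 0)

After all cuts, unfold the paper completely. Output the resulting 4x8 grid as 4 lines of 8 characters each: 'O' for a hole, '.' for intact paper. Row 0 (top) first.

Answer: .OO..OO.
.OO..OO.
........
O..OO..O

Derivation:
Op 1 fold_left: fold axis v@4; visible region now rows[0,4) x cols[0,4) = 4x4
Op 2 fold_right: fold axis v@2; visible region now rows[0,4) x cols[2,4) = 4x2
Op 3 cut(0, 0): punch at orig (0,2); cuts so far [(0, 2)]; region rows[0,4) x cols[2,4) = 4x2
Op 4 cut(3, 1): punch at orig (3,3); cuts so far [(0, 2), (3, 3)]; region rows[0,4) x cols[2,4) = 4x2
Op 5 cut(1, 0): punch at orig (1,2); cuts so far [(0, 2), (1, 2), (3, 3)]; region rows[0,4) x cols[2,4) = 4x2
Unfold 1 (reflect across v@2): 6 holes -> [(0, 1), (0, 2), (1, 1), (1, 2), (3, 0), (3, 3)]
Unfold 2 (reflect across v@4): 12 holes -> [(0, 1), (0, 2), (0, 5), (0, 6), (1, 1), (1, 2), (1, 5), (1, 6), (3, 0), (3, 3), (3, 4), (3, 7)]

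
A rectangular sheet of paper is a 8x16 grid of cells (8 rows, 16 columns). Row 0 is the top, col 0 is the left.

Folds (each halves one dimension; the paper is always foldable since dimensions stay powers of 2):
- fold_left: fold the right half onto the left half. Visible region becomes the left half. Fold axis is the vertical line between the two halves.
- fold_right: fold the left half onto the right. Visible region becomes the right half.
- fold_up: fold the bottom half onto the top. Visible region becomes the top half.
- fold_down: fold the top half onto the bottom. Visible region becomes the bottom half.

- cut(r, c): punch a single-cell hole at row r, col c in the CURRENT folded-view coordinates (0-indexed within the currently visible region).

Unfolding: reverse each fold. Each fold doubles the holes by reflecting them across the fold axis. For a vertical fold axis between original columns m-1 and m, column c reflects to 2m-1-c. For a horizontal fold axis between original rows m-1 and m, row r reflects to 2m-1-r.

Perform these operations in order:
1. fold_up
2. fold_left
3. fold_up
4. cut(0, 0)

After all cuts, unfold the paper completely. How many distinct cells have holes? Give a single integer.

Op 1 fold_up: fold axis h@4; visible region now rows[0,4) x cols[0,16) = 4x16
Op 2 fold_left: fold axis v@8; visible region now rows[0,4) x cols[0,8) = 4x8
Op 3 fold_up: fold axis h@2; visible region now rows[0,2) x cols[0,8) = 2x8
Op 4 cut(0, 0): punch at orig (0,0); cuts so far [(0, 0)]; region rows[0,2) x cols[0,8) = 2x8
Unfold 1 (reflect across h@2): 2 holes -> [(0, 0), (3, 0)]
Unfold 2 (reflect across v@8): 4 holes -> [(0, 0), (0, 15), (3, 0), (3, 15)]
Unfold 3 (reflect across h@4): 8 holes -> [(0, 0), (0, 15), (3, 0), (3, 15), (4, 0), (4, 15), (7, 0), (7, 15)]

Answer: 8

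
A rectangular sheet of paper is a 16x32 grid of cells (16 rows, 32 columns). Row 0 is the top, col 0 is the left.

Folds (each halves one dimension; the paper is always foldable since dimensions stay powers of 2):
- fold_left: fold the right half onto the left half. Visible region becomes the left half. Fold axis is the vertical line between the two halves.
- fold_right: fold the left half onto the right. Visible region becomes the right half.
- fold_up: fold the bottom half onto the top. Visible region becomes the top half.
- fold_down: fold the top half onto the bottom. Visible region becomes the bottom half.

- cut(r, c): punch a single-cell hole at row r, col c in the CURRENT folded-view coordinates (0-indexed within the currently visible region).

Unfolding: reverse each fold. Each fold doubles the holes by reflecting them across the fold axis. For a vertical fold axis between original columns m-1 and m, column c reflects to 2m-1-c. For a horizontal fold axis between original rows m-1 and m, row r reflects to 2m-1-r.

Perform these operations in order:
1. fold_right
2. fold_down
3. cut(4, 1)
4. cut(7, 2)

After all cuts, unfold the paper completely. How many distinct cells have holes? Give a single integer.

Answer: 8

Derivation:
Op 1 fold_right: fold axis v@16; visible region now rows[0,16) x cols[16,32) = 16x16
Op 2 fold_down: fold axis h@8; visible region now rows[8,16) x cols[16,32) = 8x16
Op 3 cut(4, 1): punch at orig (12,17); cuts so far [(12, 17)]; region rows[8,16) x cols[16,32) = 8x16
Op 4 cut(7, 2): punch at orig (15,18); cuts so far [(12, 17), (15, 18)]; region rows[8,16) x cols[16,32) = 8x16
Unfold 1 (reflect across h@8): 4 holes -> [(0, 18), (3, 17), (12, 17), (15, 18)]
Unfold 2 (reflect across v@16): 8 holes -> [(0, 13), (0, 18), (3, 14), (3, 17), (12, 14), (12, 17), (15, 13), (15, 18)]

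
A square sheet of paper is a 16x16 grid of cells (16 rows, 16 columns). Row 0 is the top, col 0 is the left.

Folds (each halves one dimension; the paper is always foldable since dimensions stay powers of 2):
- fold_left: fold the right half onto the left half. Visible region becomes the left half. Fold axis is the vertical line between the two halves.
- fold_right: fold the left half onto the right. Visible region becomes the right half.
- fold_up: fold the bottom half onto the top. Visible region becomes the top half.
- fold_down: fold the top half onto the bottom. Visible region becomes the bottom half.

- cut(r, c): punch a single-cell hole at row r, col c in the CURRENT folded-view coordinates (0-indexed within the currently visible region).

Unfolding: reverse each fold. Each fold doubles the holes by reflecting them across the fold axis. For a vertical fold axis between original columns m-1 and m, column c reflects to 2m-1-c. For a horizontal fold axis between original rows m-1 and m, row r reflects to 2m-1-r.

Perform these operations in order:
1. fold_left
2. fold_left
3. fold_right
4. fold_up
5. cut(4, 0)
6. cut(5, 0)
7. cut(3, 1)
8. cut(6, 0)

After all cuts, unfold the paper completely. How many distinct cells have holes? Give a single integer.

Op 1 fold_left: fold axis v@8; visible region now rows[0,16) x cols[0,8) = 16x8
Op 2 fold_left: fold axis v@4; visible region now rows[0,16) x cols[0,4) = 16x4
Op 3 fold_right: fold axis v@2; visible region now rows[0,16) x cols[2,4) = 16x2
Op 4 fold_up: fold axis h@8; visible region now rows[0,8) x cols[2,4) = 8x2
Op 5 cut(4, 0): punch at orig (4,2); cuts so far [(4, 2)]; region rows[0,8) x cols[2,4) = 8x2
Op 6 cut(5, 0): punch at orig (5,2); cuts so far [(4, 2), (5, 2)]; region rows[0,8) x cols[2,4) = 8x2
Op 7 cut(3, 1): punch at orig (3,3); cuts so far [(3, 3), (4, 2), (5, 2)]; region rows[0,8) x cols[2,4) = 8x2
Op 8 cut(6, 0): punch at orig (6,2); cuts so far [(3, 3), (4, 2), (5, 2), (6, 2)]; region rows[0,8) x cols[2,4) = 8x2
Unfold 1 (reflect across h@8): 8 holes -> [(3, 3), (4, 2), (5, 2), (6, 2), (9, 2), (10, 2), (11, 2), (12, 3)]
Unfold 2 (reflect across v@2): 16 holes -> [(3, 0), (3, 3), (4, 1), (4, 2), (5, 1), (5, 2), (6, 1), (6, 2), (9, 1), (9, 2), (10, 1), (10, 2), (11, 1), (11, 2), (12, 0), (12, 3)]
Unfold 3 (reflect across v@4): 32 holes -> [(3, 0), (3, 3), (3, 4), (3, 7), (4, 1), (4, 2), (4, 5), (4, 6), (5, 1), (5, 2), (5, 5), (5, 6), (6, 1), (6, 2), (6, 5), (6, 6), (9, 1), (9, 2), (9, 5), (9, 6), (10, 1), (10, 2), (10, 5), (10, 6), (11, 1), (11, 2), (11, 5), (11, 6), (12, 0), (12, 3), (12, 4), (12, 7)]
Unfold 4 (reflect across v@8): 64 holes -> [(3, 0), (3, 3), (3, 4), (3, 7), (3, 8), (3, 11), (3, 12), (3, 15), (4, 1), (4, 2), (4, 5), (4, 6), (4, 9), (4, 10), (4, 13), (4, 14), (5, 1), (5, 2), (5, 5), (5, 6), (5, 9), (5, 10), (5, 13), (5, 14), (6, 1), (6, 2), (6, 5), (6, 6), (6, 9), (6, 10), (6, 13), (6, 14), (9, 1), (9, 2), (9, 5), (9, 6), (9, 9), (9, 10), (9, 13), (9, 14), (10, 1), (10, 2), (10, 5), (10, 6), (10, 9), (10, 10), (10, 13), (10, 14), (11, 1), (11, 2), (11, 5), (11, 6), (11, 9), (11, 10), (11, 13), (11, 14), (12, 0), (12, 3), (12, 4), (12, 7), (12, 8), (12, 11), (12, 12), (12, 15)]

Answer: 64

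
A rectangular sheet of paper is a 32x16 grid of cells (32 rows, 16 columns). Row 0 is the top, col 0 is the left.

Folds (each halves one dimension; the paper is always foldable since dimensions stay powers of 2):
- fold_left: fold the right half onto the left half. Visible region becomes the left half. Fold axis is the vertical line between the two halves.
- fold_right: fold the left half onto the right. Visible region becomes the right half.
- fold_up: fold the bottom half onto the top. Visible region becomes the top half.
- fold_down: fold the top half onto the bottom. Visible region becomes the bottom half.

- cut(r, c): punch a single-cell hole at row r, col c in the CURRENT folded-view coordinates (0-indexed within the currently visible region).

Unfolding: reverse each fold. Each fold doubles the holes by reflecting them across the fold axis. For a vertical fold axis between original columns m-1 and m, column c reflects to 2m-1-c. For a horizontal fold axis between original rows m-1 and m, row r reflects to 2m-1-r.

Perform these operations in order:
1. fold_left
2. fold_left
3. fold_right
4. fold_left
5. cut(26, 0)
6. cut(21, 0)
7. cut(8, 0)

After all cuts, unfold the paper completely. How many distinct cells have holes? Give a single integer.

Op 1 fold_left: fold axis v@8; visible region now rows[0,32) x cols[0,8) = 32x8
Op 2 fold_left: fold axis v@4; visible region now rows[0,32) x cols[0,4) = 32x4
Op 3 fold_right: fold axis v@2; visible region now rows[0,32) x cols[2,4) = 32x2
Op 4 fold_left: fold axis v@3; visible region now rows[0,32) x cols[2,3) = 32x1
Op 5 cut(26, 0): punch at orig (26,2); cuts so far [(26, 2)]; region rows[0,32) x cols[2,3) = 32x1
Op 6 cut(21, 0): punch at orig (21,2); cuts so far [(21, 2), (26, 2)]; region rows[0,32) x cols[2,3) = 32x1
Op 7 cut(8, 0): punch at orig (8,2); cuts so far [(8, 2), (21, 2), (26, 2)]; region rows[0,32) x cols[2,3) = 32x1
Unfold 1 (reflect across v@3): 6 holes -> [(8, 2), (8, 3), (21, 2), (21, 3), (26, 2), (26, 3)]
Unfold 2 (reflect across v@2): 12 holes -> [(8, 0), (8, 1), (8, 2), (8, 3), (21, 0), (21, 1), (21, 2), (21, 3), (26, 0), (26, 1), (26, 2), (26, 3)]
Unfold 3 (reflect across v@4): 24 holes -> [(8, 0), (8, 1), (8, 2), (8, 3), (8, 4), (8, 5), (8, 6), (8, 7), (21, 0), (21, 1), (21, 2), (21, 3), (21, 4), (21, 5), (21, 6), (21, 7), (26, 0), (26, 1), (26, 2), (26, 3), (26, 4), (26, 5), (26, 6), (26, 7)]
Unfold 4 (reflect across v@8): 48 holes -> [(8, 0), (8, 1), (8, 2), (8, 3), (8, 4), (8, 5), (8, 6), (8, 7), (8, 8), (8, 9), (8, 10), (8, 11), (8, 12), (8, 13), (8, 14), (8, 15), (21, 0), (21, 1), (21, 2), (21, 3), (21, 4), (21, 5), (21, 6), (21, 7), (21, 8), (21, 9), (21, 10), (21, 11), (21, 12), (21, 13), (21, 14), (21, 15), (26, 0), (26, 1), (26, 2), (26, 3), (26, 4), (26, 5), (26, 6), (26, 7), (26, 8), (26, 9), (26, 10), (26, 11), (26, 12), (26, 13), (26, 14), (26, 15)]

Answer: 48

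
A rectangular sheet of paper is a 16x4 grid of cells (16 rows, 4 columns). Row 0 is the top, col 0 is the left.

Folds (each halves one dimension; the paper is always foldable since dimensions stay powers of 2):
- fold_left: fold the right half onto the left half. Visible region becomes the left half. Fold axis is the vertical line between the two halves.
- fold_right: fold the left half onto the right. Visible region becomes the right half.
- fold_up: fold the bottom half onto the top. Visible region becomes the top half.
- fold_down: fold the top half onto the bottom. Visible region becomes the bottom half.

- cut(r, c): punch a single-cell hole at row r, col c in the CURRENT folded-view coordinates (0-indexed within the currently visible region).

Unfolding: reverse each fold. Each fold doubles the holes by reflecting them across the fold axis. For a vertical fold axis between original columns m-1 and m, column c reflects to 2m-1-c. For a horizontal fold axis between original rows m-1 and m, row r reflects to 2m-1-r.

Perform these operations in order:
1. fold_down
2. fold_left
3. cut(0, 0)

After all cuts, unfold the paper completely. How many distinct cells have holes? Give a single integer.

Answer: 4

Derivation:
Op 1 fold_down: fold axis h@8; visible region now rows[8,16) x cols[0,4) = 8x4
Op 2 fold_left: fold axis v@2; visible region now rows[8,16) x cols[0,2) = 8x2
Op 3 cut(0, 0): punch at orig (8,0); cuts so far [(8, 0)]; region rows[8,16) x cols[0,2) = 8x2
Unfold 1 (reflect across v@2): 2 holes -> [(8, 0), (8, 3)]
Unfold 2 (reflect across h@8): 4 holes -> [(7, 0), (7, 3), (8, 0), (8, 3)]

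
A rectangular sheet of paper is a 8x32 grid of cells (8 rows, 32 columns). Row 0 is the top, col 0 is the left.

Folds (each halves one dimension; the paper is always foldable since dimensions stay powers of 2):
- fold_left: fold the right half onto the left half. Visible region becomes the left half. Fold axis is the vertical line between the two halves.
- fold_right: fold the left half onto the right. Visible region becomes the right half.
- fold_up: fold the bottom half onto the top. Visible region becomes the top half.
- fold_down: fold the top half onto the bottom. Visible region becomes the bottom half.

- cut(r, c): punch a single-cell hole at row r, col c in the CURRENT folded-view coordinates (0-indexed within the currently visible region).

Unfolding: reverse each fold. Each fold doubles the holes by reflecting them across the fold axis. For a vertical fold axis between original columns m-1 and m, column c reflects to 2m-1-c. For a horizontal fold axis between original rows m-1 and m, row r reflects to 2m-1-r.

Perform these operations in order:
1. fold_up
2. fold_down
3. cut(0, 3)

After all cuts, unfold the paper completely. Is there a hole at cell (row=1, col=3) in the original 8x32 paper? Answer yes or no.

Answer: yes

Derivation:
Op 1 fold_up: fold axis h@4; visible region now rows[0,4) x cols[0,32) = 4x32
Op 2 fold_down: fold axis h@2; visible region now rows[2,4) x cols[0,32) = 2x32
Op 3 cut(0, 3): punch at orig (2,3); cuts so far [(2, 3)]; region rows[2,4) x cols[0,32) = 2x32
Unfold 1 (reflect across h@2): 2 holes -> [(1, 3), (2, 3)]
Unfold 2 (reflect across h@4): 4 holes -> [(1, 3), (2, 3), (5, 3), (6, 3)]
Holes: [(1, 3), (2, 3), (5, 3), (6, 3)]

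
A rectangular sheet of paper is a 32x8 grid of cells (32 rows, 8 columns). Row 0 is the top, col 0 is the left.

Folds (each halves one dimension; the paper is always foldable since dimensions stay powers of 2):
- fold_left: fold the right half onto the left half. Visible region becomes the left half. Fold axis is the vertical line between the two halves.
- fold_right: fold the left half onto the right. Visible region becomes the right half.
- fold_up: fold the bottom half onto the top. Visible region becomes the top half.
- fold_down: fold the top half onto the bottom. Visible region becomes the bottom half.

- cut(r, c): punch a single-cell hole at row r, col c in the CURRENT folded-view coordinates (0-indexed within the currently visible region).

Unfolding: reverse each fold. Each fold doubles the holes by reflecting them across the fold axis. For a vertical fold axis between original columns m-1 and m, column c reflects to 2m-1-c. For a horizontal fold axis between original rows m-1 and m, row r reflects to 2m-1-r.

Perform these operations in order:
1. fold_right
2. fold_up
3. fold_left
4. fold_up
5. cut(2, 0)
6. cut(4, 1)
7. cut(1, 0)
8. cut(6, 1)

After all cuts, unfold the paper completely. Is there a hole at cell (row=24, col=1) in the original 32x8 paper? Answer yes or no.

Answer: no

Derivation:
Op 1 fold_right: fold axis v@4; visible region now rows[0,32) x cols[4,8) = 32x4
Op 2 fold_up: fold axis h@16; visible region now rows[0,16) x cols[4,8) = 16x4
Op 3 fold_left: fold axis v@6; visible region now rows[0,16) x cols[4,6) = 16x2
Op 4 fold_up: fold axis h@8; visible region now rows[0,8) x cols[4,6) = 8x2
Op 5 cut(2, 0): punch at orig (2,4); cuts so far [(2, 4)]; region rows[0,8) x cols[4,6) = 8x2
Op 6 cut(4, 1): punch at orig (4,5); cuts so far [(2, 4), (4, 5)]; region rows[0,8) x cols[4,6) = 8x2
Op 7 cut(1, 0): punch at orig (1,4); cuts so far [(1, 4), (2, 4), (4, 5)]; region rows[0,8) x cols[4,6) = 8x2
Op 8 cut(6, 1): punch at orig (6,5); cuts so far [(1, 4), (2, 4), (4, 5), (6, 5)]; region rows[0,8) x cols[4,6) = 8x2
Unfold 1 (reflect across h@8): 8 holes -> [(1, 4), (2, 4), (4, 5), (6, 5), (9, 5), (11, 5), (13, 4), (14, 4)]
Unfold 2 (reflect across v@6): 16 holes -> [(1, 4), (1, 7), (2, 4), (2, 7), (4, 5), (4, 6), (6, 5), (6, 6), (9, 5), (9, 6), (11, 5), (11, 6), (13, 4), (13, 7), (14, 4), (14, 7)]
Unfold 3 (reflect across h@16): 32 holes -> [(1, 4), (1, 7), (2, 4), (2, 7), (4, 5), (4, 6), (6, 5), (6, 6), (9, 5), (9, 6), (11, 5), (11, 6), (13, 4), (13, 7), (14, 4), (14, 7), (17, 4), (17, 7), (18, 4), (18, 7), (20, 5), (20, 6), (22, 5), (22, 6), (25, 5), (25, 6), (27, 5), (27, 6), (29, 4), (29, 7), (30, 4), (30, 7)]
Unfold 4 (reflect across v@4): 64 holes -> [(1, 0), (1, 3), (1, 4), (1, 7), (2, 0), (2, 3), (2, 4), (2, 7), (4, 1), (4, 2), (4, 5), (4, 6), (6, 1), (6, 2), (6, 5), (6, 6), (9, 1), (9, 2), (9, 5), (9, 6), (11, 1), (11, 2), (11, 5), (11, 6), (13, 0), (13, 3), (13, 4), (13, 7), (14, 0), (14, 3), (14, 4), (14, 7), (17, 0), (17, 3), (17, 4), (17, 7), (18, 0), (18, 3), (18, 4), (18, 7), (20, 1), (20, 2), (20, 5), (20, 6), (22, 1), (22, 2), (22, 5), (22, 6), (25, 1), (25, 2), (25, 5), (25, 6), (27, 1), (27, 2), (27, 5), (27, 6), (29, 0), (29, 3), (29, 4), (29, 7), (30, 0), (30, 3), (30, 4), (30, 7)]
Holes: [(1, 0), (1, 3), (1, 4), (1, 7), (2, 0), (2, 3), (2, 4), (2, 7), (4, 1), (4, 2), (4, 5), (4, 6), (6, 1), (6, 2), (6, 5), (6, 6), (9, 1), (9, 2), (9, 5), (9, 6), (11, 1), (11, 2), (11, 5), (11, 6), (13, 0), (13, 3), (13, 4), (13, 7), (14, 0), (14, 3), (14, 4), (14, 7), (17, 0), (17, 3), (17, 4), (17, 7), (18, 0), (18, 3), (18, 4), (18, 7), (20, 1), (20, 2), (20, 5), (20, 6), (22, 1), (22, 2), (22, 5), (22, 6), (25, 1), (25, 2), (25, 5), (25, 6), (27, 1), (27, 2), (27, 5), (27, 6), (29, 0), (29, 3), (29, 4), (29, 7), (30, 0), (30, 3), (30, 4), (30, 7)]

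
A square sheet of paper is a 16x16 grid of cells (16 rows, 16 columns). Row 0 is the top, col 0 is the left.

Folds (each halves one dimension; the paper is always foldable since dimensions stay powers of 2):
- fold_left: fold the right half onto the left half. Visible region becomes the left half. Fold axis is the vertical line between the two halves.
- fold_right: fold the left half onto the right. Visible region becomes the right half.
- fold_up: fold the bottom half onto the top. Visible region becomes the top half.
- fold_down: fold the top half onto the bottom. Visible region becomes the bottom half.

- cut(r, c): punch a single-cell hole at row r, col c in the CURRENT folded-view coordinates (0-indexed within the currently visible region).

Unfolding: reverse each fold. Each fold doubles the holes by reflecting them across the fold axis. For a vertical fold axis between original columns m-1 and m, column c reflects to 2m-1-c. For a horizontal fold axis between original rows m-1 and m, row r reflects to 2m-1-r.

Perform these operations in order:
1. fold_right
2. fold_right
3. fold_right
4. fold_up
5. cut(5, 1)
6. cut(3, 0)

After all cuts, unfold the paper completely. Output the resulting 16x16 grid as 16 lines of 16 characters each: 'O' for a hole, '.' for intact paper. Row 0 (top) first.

Op 1 fold_right: fold axis v@8; visible region now rows[0,16) x cols[8,16) = 16x8
Op 2 fold_right: fold axis v@12; visible region now rows[0,16) x cols[12,16) = 16x4
Op 3 fold_right: fold axis v@14; visible region now rows[0,16) x cols[14,16) = 16x2
Op 4 fold_up: fold axis h@8; visible region now rows[0,8) x cols[14,16) = 8x2
Op 5 cut(5, 1): punch at orig (5,15); cuts so far [(5, 15)]; region rows[0,8) x cols[14,16) = 8x2
Op 6 cut(3, 0): punch at orig (3,14); cuts so far [(3, 14), (5, 15)]; region rows[0,8) x cols[14,16) = 8x2
Unfold 1 (reflect across h@8): 4 holes -> [(3, 14), (5, 15), (10, 15), (12, 14)]
Unfold 2 (reflect across v@14): 8 holes -> [(3, 13), (3, 14), (5, 12), (5, 15), (10, 12), (10, 15), (12, 13), (12, 14)]
Unfold 3 (reflect across v@12): 16 holes -> [(3, 9), (3, 10), (3, 13), (3, 14), (5, 8), (5, 11), (5, 12), (5, 15), (10, 8), (10, 11), (10, 12), (10, 15), (12, 9), (12, 10), (12, 13), (12, 14)]
Unfold 4 (reflect across v@8): 32 holes -> [(3, 1), (3, 2), (3, 5), (3, 6), (3, 9), (3, 10), (3, 13), (3, 14), (5, 0), (5, 3), (5, 4), (5, 7), (5, 8), (5, 11), (5, 12), (5, 15), (10, 0), (10, 3), (10, 4), (10, 7), (10, 8), (10, 11), (10, 12), (10, 15), (12, 1), (12, 2), (12, 5), (12, 6), (12, 9), (12, 10), (12, 13), (12, 14)]

Answer: ................
................
................
.OO..OO..OO..OO.
................
O..OO..OO..OO..O
................
................
................
................
O..OO..OO..OO..O
................
.OO..OO..OO..OO.
................
................
................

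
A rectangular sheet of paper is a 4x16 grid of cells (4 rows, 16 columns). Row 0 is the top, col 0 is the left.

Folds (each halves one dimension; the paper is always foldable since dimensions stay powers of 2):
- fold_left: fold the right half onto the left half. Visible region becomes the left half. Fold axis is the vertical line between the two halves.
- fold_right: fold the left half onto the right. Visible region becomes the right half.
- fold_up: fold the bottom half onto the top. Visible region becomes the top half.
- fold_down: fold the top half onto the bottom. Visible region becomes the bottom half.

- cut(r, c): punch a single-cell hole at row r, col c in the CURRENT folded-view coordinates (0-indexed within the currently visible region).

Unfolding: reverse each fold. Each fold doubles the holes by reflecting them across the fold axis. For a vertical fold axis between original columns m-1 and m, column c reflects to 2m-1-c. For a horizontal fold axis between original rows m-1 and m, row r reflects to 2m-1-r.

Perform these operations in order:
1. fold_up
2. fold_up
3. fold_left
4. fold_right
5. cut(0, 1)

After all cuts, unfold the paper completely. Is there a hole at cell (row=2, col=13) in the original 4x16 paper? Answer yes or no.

Answer: yes

Derivation:
Op 1 fold_up: fold axis h@2; visible region now rows[0,2) x cols[0,16) = 2x16
Op 2 fold_up: fold axis h@1; visible region now rows[0,1) x cols[0,16) = 1x16
Op 3 fold_left: fold axis v@8; visible region now rows[0,1) x cols[0,8) = 1x8
Op 4 fold_right: fold axis v@4; visible region now rows[0,1) x cols[4,8) = 1x4
Op 5 cut(0, 1): punch at orig (0,5); cuts so far [(0, 5)]; region rows[0,1) x cols[4,8) = 1x4
Unfold 1 (reflect across v@4): 2 holes -> [(0, 2), (0, 5)]
Unfold 2 (reflect across v@8): 4 holes -> [(0, 2), (0, 5), (0, 10), (0, 13)]
Unfold 3 (reflect across h@1): 8 holes -> [(0, 2), (0, 5), (0, 10), (0, 13), (1, 2), (1, 5), (1, 10), (1, 13)]
Unfold 4 (reflect across h@2): 16 holes -> [(0, 2), (0, 5), (0, 10), (0, 13), (1, 2), (1, 5), (1, 10), (1, 13), (2, 2), (2, 5), (2, 10), (2, 13), (3, 2), (3, 5), (3, 10), (3, 13)]
Holes: [(0, 2), (0, 5), (0, 10), (0, 13), (1, 2), (1, 5), (1, 10), (1, 13), (2, 2), (2, 5), (2, 10), (2, 13), (3, 2), (3, 5), (3, 10), (3, 13)]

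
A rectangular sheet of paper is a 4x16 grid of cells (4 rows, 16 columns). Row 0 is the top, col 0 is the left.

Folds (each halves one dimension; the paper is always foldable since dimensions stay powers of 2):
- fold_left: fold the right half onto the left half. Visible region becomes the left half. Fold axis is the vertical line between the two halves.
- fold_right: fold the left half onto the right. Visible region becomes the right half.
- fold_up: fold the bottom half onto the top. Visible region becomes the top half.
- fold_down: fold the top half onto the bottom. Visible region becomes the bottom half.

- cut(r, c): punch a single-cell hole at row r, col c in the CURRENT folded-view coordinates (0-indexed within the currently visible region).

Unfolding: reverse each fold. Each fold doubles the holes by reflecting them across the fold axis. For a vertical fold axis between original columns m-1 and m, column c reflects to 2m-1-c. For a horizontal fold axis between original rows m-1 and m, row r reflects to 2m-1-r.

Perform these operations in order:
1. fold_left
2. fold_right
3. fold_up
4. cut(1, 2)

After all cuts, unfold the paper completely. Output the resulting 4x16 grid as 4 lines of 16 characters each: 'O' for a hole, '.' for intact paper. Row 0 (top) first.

Answer: ................
.O....O..O....O.
.O....O..O....O.
................

Derivation:
Op 1 fold_left: fold axis v@8; visible region now rows[0,4) x cols[0,8) = 4x8
Op 2 fold_right: fold axis v@4; visible region now rows[0,4) x cols[4,8) = 4x4
Op 3 fold_up: fold axis h@2; visible region now rows[0,2) x cols[4,8) = 2x4
Op 4 cut(1, 2): punch at orig (1,6); cuts so far [(1, 6)]; region rows[0,2) x cols[4,8) = 2x4
Unfold 1 (reflect across h@2): 2 holes -> [(1, 6), (2, 6)]
Unfold 2 (reflect across v@4): 4 holes -> [(1, 1), (1, 6), (2, 1), (2, 6)]
Unfold 3 (reflect across v@8): 8 holes -> [(1, 1), (1, 6), (1, 9), (1, 14), (2, 1), (2, 6), (2, 9), (2, 14)]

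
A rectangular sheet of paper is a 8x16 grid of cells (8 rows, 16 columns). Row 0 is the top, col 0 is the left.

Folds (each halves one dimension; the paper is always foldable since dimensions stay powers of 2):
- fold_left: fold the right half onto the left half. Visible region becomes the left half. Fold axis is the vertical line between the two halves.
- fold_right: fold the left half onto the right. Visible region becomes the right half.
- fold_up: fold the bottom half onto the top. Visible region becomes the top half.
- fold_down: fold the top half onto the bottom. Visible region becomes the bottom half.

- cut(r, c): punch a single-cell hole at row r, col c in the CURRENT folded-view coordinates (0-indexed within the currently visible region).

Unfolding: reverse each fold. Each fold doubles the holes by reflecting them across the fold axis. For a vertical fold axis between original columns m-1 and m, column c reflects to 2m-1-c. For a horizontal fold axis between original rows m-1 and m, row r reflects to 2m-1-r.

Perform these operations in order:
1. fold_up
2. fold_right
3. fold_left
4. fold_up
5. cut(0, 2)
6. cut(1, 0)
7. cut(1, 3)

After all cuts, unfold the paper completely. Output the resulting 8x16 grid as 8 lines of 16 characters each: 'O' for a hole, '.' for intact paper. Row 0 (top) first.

Answer: ..O..O....O..O..
O..OO..OO..OO..O
O..OO..OO..OO..O
..O..O....O..O..
..O..O....O..O..
O..OO..OO..OO..O
O..OO..OO..OO..O
..O..O....O..O..

Derivation:
Op 1 fold_up: fold axis h@4; visible region now rows[0,4) x cols[0,16) = 4x16
Op 2 fold_right: fold axis v@8; visible region now rows[0,4) x cols[8,16) = 4x8
Op 3 fold_left: fold axis v@12; visible region now rows[0,4) x cols[8,12) = 4x4
Op 4 fold_up: fold axis h@2; visible region now rows[0,2) x cols[8,12) = 2x4
Op 5 cut(0, 2): punch at orig (0,10); cuts so far [(0, 10)]; region rows[0,2) x cols[8,12) = 2x4
Op 6 cut(1, 0): punch at orig (1,8); cuts so far [(0, 10), (1, 8)]; region rows[0,2) x cols[8,12) = 2x4
Op 7 cut(1, 3): punch at orig (1,11); cuts so far [(0, 10), (1, 8), (1, 11)]; region rows[0,2) x cols[8,12) = 2x4
Unfold 1 (reflect across h@2): 6 holes -> [(0, 10), (1, 8), (1, 11), (2, 8), (2, 11), (3, 10)]
Unfold 2 (reflect across v@12): 12 holes -> [(0, 10), (0, 13), (1, 8), (1, 11), (1, 12), (1, 15), (2, 8), (2, 11), (2, 12), (2, 15), (3, 10), (3, 13)]
Unfold 3 (reflect across v@8): 24 holes -> [(0, 2), (0, 5), (0, 10), (0, 13), (1, 0), (1, 3), (1, 4), (1, 7), (1, 8), (1, 11), (1, 12), (1, 15), (2, 0), (2, 3), (2, 4), (2, 7), (2, 8), (2, 11), (2, 12), (2, 15), (3, 2), (3, 5), (3, 10), (3, 13)]
Unfold 4 (reflect across h@4): 48 holes -> [(0, 2), (0, 5), (0, 10), (0, 13), (1, 0), (1, 3), (1, 4), (1, 7), (1, 8), (1, 11), (1, 12), (1, 15), (2, 0), (2, 3), (2, 4), (2, 7), (2, 8), (2, 11), (2, 12), (2, 15), (3, 2), (3, 5), (3, 10), (3, 13), (4, 2), (4, 5), (4, 10), (4, 13), (5, 0), (5, 3), (5, 4), (5, 7), (5, 8), (5, 11), (5, 12), (5, 15), (6, 0), (6, 3), (6, 4), (6, 7), (6, 8), (6, 11), (6, 12), (6, 15), (7, 2), (7, 5), (7, 10), (7, 13)]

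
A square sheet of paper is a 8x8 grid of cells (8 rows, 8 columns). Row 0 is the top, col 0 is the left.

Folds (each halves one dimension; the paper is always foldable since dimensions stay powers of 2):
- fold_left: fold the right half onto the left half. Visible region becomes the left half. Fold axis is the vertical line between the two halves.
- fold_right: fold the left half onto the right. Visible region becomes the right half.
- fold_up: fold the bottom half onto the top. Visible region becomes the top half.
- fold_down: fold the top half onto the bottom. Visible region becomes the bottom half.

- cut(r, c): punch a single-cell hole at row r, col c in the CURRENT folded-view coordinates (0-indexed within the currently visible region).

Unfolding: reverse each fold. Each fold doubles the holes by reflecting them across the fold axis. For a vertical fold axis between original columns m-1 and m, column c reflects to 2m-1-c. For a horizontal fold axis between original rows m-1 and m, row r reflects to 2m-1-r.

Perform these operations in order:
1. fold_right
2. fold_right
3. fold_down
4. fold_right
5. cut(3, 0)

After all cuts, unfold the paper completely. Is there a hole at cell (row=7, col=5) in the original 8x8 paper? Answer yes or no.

Answer: yes

Derivation:
Op 1 fold_right: fold axis v@4; visible region now rows[0,8) x cols[4,8) = 8x4
Op 2 fold_right: fold axis v@6; visible region now rows[0,8) x cols[6,8) = 8x2
Op 3 fold_down: fold axis h@4; visible region now rows[4,8) x cols[6,8) = 4x2
Op 4 fold_right: fold axis v@7; visible region now rows[4,8) x cols[7,8) = 4x1
Op 5 cut(3, 0): punch at orig (7,7); cuts so far [(7, 7)]; region rows[4,8) x cols[7,8) = 4x1
Unfold 1 (reflect across v@7): 2 holes -> [(7, 6), (7, 7)]
Unfold 2 (reflect across h@4): 4 holes -> [(0, 6), (0, 7), (7, 6), (7, 7)]
Unfold 3 (reflect across v@6): 8 holes -> [(0, 4), (0, 5), (0, 6), (0, 7), (7, 4), (7, 5), (7, 6), (7, 7)]
Unfold 4 (reflect across v@4): 16 holes -> [(0, 0), (0, 1), (0, 2), (0, 3), (0, 4), (0, 5), (0, 6), (0, 7), (7, 0), (7, 1), (7, 2), (7, 3), (7, 4), (7, 5), (7, 6), (7, 7)]
Holes: [(0, 0), (0, 1), (0, 2), (0, 3), (0, 4), (0, 5), (0, 6), (0, 7), (7, 0), (7, 1), (7, 2), (7, 3), (7, 4), (7, 5), (7, 6), (7, 7)]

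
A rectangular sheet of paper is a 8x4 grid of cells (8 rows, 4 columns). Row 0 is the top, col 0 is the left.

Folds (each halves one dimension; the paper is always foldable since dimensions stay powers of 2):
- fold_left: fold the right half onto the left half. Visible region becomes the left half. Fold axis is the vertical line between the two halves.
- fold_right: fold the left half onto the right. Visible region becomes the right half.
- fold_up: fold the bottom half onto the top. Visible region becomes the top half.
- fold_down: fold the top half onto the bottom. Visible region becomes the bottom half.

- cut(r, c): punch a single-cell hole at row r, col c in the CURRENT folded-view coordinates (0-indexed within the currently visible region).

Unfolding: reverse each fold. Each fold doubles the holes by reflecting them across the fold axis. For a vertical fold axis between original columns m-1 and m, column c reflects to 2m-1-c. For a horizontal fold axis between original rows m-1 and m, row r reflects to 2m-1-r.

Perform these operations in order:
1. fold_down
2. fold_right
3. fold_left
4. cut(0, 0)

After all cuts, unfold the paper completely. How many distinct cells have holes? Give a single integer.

Answer: 8

Derivation:
Op 1 fold_down: fold axis h@4; visible region now rows[4,8) x cols[0,4) = 4x4
Op 2 fold_right: fold axis v@2; visible region now rows[4,8) x cols[2,4) = 4x2
Op 3 fold_left: fold axis v@3; visible region now rows[4,8) x cols[2,3) = 4x1
Op 4 cut(0, 0): punch at orig (4,2); cuts so far [(4, 2)]; region rows[4,8) x cols[2,3) = 4x1
Unfold 1 (reflect across v@3): 2 holes -> [(4, 2), (4, 3)]
Unfold 2 (reflect across v@2): 4 holes -> [(4, 0), (4, 1), (4, 2), (4, 3)]
Unfold 3 (reflect across h@4): 8 holes -> [(3, 0), (3, 1), (3, 2), (3, 3), (4, 0), (4, 1), (4, 2), (4, 3)]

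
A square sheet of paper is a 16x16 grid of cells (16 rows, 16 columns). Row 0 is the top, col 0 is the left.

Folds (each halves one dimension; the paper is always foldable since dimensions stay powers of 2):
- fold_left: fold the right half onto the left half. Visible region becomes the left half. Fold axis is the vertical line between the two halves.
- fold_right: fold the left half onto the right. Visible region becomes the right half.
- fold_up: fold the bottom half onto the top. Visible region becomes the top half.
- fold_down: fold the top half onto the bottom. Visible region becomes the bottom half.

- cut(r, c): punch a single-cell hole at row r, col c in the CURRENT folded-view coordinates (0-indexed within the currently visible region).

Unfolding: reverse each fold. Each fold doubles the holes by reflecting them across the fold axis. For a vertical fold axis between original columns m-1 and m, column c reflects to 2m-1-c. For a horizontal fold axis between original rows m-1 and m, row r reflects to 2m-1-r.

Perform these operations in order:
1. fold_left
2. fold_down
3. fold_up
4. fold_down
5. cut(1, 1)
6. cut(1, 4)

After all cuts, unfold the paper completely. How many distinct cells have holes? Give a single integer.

Op 1 fold_left: fold axis v@8; visible region now rows[0,16) x cols[0,8) = 16x8
Op 2 fold_down: fold axis h@8; visible region now rows[8,16) x cols[0,8) = 8x8
Op 3 fold_up: fold axis h@12; visible region now rows[8,12) x cols[0,8) = 4x8
Op 4 fold_down: fold axis h@10; visible region now rows[10,12) x cols[0,8) = 2x8
Op 5 cut(1, 1): punch at orig (11,1); cuts so far [(11, 1)]; region rows[10,12) x cols[0,8) = 2x8
Op 6 cut(1, 4): punch at orig (11,4); cuts so far [(11, 1), (11, 4)]; region rows[10,12) x cols[0,8) = 2x8
Unfold 1 (reflect across h@10): 4 holes -> [(8, 1), (8, 4), (11, 1), (11, 4)]
Unfold 2 (reflect across h@12): 8 holes -> [(8, 1), (8, 4), (11, 1), (11, 4), (12, 1), (12, 4), (15, 1), (15, 4)]
Unfold 3 (reflect across h@8): 16 holes -> [(0, 1), (0, 4), (3, 1), (3, 4), (4, 1), (4, 4), (7, 1), (7, 4), (8, 1), (8, 4), (11, 1), (11, 4), (12, 1), (12, 4), (15, 1), (15, 4)]
Unfold 4 (reflect across v@8): 32 holes -> [(0, 1), (0, 4), (0, 11), (0, 14), (3, 1), (3, 4), (3, 11), (3, 14), (4, 1), (4, 4), (4, 11), (4, 14), (7, 1), (7, 4), (7, 11), (7, 14), (8, 1), (8, 4), (8, 11), (8, 14), (11, 1), (11, 4), (11, 11), (11, 14), (12, 1), (12, 4), (12, 11), (12, 14), (15, 1), (15, 4), (15, 11), (15, 14)]

Answer: 32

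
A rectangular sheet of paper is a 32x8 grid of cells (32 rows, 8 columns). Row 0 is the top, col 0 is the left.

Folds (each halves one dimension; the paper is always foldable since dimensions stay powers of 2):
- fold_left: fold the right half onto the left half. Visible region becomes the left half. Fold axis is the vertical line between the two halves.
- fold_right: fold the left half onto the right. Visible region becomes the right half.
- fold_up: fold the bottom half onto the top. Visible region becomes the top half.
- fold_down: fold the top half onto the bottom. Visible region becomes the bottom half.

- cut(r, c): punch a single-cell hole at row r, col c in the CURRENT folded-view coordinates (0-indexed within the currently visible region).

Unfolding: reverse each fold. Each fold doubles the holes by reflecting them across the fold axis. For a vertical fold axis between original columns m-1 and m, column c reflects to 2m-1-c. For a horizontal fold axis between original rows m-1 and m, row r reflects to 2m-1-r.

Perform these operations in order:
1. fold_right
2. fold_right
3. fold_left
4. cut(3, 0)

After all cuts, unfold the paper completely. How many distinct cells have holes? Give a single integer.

Op 1 fold_right: fold axis v@4; visible region now rows[0,32) x cols[4,8) = 32x4
Op 2 fold_right: fold axis v@6; visible region now rows[0,32) x cols[6,8) = 32x2
Op 3 fold_left: fold axis v@7; visible region now rows[0,32) x cols[6,7) = 32x1
Op 4 cut(3, 0): punch at orig (3,6); cuts so far [(3, 6)]; region rows[0,32) x cols[6,7) = 32x1
Unfold 1 (reflect across v@7): 2 holes -> [(3, 6), (3, 7)]
Unfold 2 (reflect across v@6): 4 holes -> [(3, 4), (3, 5), (3, 6), (3, 7)]
Unfold 3 (reflect across v@4): 8 holes -> [(3, 0), (3, 1), (3, 2), (3, 3), (3, 4), (3, 5), (3, 6), (3, 7)]

Answer: 8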